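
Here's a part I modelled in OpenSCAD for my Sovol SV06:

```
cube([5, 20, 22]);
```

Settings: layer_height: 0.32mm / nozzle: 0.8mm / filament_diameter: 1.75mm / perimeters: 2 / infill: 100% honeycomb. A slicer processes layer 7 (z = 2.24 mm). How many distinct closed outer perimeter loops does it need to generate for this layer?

1

At z = 2.24 mm: the cube is present — its section is the full 5×20 rectangle. The result has 1 disconnected region.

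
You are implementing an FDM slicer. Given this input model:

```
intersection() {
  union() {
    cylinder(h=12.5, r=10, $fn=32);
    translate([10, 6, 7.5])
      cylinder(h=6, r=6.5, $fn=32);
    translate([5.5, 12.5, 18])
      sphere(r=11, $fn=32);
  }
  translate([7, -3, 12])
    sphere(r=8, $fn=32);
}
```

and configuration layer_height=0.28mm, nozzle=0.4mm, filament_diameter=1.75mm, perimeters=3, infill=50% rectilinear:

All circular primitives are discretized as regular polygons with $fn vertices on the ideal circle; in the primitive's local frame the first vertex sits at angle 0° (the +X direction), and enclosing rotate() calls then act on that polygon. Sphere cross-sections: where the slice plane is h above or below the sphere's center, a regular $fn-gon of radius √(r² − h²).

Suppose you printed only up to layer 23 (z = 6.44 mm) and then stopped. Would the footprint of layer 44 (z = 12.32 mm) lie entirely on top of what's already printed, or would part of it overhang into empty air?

part overhangs

Compare the two slices. At z = 6.44: the cylinder: section is a regular 32-gon, circumradius r=10 (area = (32/2)·10.000²·sin(360°/32) = 312.14 mm²); the cylinder at (10, 6) does not reach this height (z outside [7.5, 13.5]); the sphere at (5.5, 12.5) is not intersected at this z (|z−center|=11.560 > r=11); Taking the union: only the r=10 cylinder is present, so the union is just that shape — area = 312.14 mm²; the r=8 sphere at (7, -3) contributes a regular 32-gon of circumradius √(8²−5.56²) = 5.752 (area = (32/2)·5.752²·sin(360°/32) = 103.28 mm²); Keeping only the common overlap: the r=8 sphere at (7, -3) partially overlaps the result so far; clipping to the common part keeps 71.95 mm² — area = 71.95 mm². At z = 12.32: the cylinder: section is a regular 32-gon, circumradius r=10 (area = (32/2)·10.000²·sin(360°/32) = 312.14 mm²); the cylinder at (10, 6): section is a regular 32-gon, circumradius r=6.5 (area = (32/2)·6.500²·sin(360°/32) = 131.88 mm²); the r=11 sphere at (5.5, 12.5) slices to a regular 32-gon of circumradius 9.420 (√(r²−h²) with h=5.68 from center) (area = (32/2)·9.420²·sin(360°/32) = 276.99 mm²); Taking the union: the regions partially overlap — summed areas 721.02 mm² minus the doubly-counted overlap 143.93 mm² gives 577.09 mm² — area = 577.09 mm²; the r=8 sphere at (7, -3) slices to a regular 32-gon of circumradius 7.994 (√(r²−h²) with h=0.32 from center) (area = (32/2)·7.994²·sin(360°/32) = 199.45 mm²); Keeping only the common overlap: the r=8 sphere at (7, -3) partially overlaps that combined region; clipping to the common part keeps 132.31 mm² — area = 132.31 mm². Checking containment: at z = 12.32 the cross-section extends beyond the z = 6.44 cross-section by about 60.36 mm².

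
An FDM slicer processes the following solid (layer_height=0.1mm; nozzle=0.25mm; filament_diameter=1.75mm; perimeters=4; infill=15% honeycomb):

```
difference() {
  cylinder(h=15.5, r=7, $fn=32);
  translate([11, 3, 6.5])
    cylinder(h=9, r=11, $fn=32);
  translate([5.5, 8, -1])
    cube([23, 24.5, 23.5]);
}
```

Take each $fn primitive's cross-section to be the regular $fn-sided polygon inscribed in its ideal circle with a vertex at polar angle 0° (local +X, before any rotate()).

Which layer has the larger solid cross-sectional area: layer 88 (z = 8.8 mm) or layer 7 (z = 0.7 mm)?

Layer 88 (z = 8.8): the r=7 cylinder gives a regular 32-gon of circumradius 7 (constant along its height) (area = (32/2)·7.000²·sin(360°/32) = 152.95 mm²); the r=11 cylinder at (11, 3) contributes a regular 32-gon of circumradius 11 (area = (32/2)·11.000²·sin(360°/32) = 377.69 mm²); the cube at (5.5, 8) (footprint 23×24.5) is included at this height (area 563.50 mm²); Subtracting the remaining from the first: starting from the r=7 cylinder (152.95 mm²), the r=11 cylinder at (11, 3) partially overlaps it — only the 60.30 mm² overlap (of its 377.69 mm²) is removed, clipping the outline; the 23×24.5 cube at (5.5, 8) misses the remaining region (no effect) — area = 92.65 mm². So its area = 92.65 mm². Layer 7 (z = 0.7): the cylinder: section is a regular 32-gon, circumradius r=7 (area = (32/2)·7.000²·sin(360°/32) = 152.95 mm²); the cylinder at (11, 3) is not intersected at this z (z outside [6.5, 15.5]); the 23×24.5 cube at (5.5, 8) contributes its full rectangle (area 563.50 mm²); Taking the first minus the rest: starting from the r=7 cylinder (152.95 mm²), the 23×24.5 cube at (5.5, 8) misses the remaining region (no effect) — area = 152.95 mm². So its area = 152.95 mm². Layer 7 is larger (152.95 vs 92.65 mm²).

layer 7 (z = 0.7 mm)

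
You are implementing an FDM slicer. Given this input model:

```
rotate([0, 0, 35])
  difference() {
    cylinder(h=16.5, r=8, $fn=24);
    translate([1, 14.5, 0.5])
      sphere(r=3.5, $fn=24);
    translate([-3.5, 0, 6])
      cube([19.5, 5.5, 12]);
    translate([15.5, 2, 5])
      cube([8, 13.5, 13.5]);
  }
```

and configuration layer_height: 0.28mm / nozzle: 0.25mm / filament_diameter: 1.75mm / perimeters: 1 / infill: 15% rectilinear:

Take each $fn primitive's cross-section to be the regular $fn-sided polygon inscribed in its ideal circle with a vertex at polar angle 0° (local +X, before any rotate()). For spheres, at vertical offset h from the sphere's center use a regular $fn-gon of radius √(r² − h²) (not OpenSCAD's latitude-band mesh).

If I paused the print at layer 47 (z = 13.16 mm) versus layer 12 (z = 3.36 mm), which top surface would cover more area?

Layer 47 (z = 13.16): the cylinder: section is a regular 24-gon, circumradius r=8 (area = (24/2)·8.000²·sin(360°/24) = 198.77 mm²); the sphere at (1, 14.5) does not reach this height (|z−center|=12.660 > r=3.5); the cube at (-3.5, 0) (footprint 19.5×5.5) is included at this height (area 107.25 mm²); the cube at (15.5, 2) (footprint 8×13.5) is included at this height (area 108.00 mm²); Subtracting the remaining from the first: starting from the r=8 cylinder (198.77 mm²), the 19.5×5.5 cube at (-3.5, 0) partially overlaps it — only the 59.20 mm² overlap (of its 107.25 mm²) is removed, clipping the outline; the 8×13.5 cube at (15.5, 2) misses the remaining region (no effect) — area = 139.57 mm²; (rotated 35° about Z; rotation is an isometry so areas/perimeters/island counts are preserved). So its area = 139.57 mm². Layer 12 (z = 3.36): the cylinder: section is a regular 24-gon, circumradius r=8 (area = (24/2)·8.000²·sin(360°/24) = 198.77 mm²); the sphere at (1, 14.5): section is a regular 24-gon, circumradius = √(r²−h²) = √(3.5²−2.86²) = 2.018 (area = (24/2)·2.018²·sin(360°/24) = 12.64 mm²); the cube at (-3.5, 0) is not intersected at this z (z outside [6, 18]); the cube at (15.5, 2) is not intersected at this z (z outside [5, 18.5]); Subtracting the remaining from the first: starting from the r=8 cylinder (198.77 mm²), the r=3.5 sphere at (1, 14.5) misses the remaining region (no effect) — area = 198.77 mm²; (whole slice rotated 35° about Z — lengths, areas and connectivity unchanged). So its area = 198.77 mm². Layer 12 is larger (198.77 vs 139.57 mm²).

layer 12 (z = 3.36 mm)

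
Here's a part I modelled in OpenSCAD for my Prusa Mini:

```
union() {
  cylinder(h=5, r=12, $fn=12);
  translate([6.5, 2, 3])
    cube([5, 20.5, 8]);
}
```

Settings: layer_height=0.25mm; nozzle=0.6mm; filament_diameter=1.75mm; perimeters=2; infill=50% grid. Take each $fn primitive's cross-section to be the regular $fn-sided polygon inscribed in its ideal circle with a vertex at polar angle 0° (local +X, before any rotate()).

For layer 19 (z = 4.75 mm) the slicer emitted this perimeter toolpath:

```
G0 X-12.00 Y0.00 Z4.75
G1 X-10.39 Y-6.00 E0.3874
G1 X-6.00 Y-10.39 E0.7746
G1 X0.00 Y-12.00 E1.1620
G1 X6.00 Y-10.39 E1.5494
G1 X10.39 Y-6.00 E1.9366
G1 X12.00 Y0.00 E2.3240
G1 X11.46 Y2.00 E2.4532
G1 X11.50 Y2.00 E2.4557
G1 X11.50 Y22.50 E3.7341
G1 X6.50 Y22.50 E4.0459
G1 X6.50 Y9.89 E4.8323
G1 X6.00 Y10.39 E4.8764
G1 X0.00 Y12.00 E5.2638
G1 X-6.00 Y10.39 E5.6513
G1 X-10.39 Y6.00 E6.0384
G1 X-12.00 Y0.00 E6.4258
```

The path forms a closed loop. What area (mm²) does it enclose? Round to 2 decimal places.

Apply the shoelace formula to the sequence of (X, Y) vertices; enclosed area = 509.13 mm².

509.13 mm²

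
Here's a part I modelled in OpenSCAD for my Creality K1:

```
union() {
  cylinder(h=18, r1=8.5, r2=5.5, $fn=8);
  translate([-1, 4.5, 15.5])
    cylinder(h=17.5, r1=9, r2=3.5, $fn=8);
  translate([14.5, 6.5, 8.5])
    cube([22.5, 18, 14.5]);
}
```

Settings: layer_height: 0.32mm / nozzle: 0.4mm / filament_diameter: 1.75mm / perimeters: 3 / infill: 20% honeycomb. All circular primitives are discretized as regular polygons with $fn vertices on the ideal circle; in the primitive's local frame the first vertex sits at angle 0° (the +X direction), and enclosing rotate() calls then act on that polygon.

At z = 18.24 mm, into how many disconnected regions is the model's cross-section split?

2

At z = 18.24 mm: the cone is not intersected at this z (z outside [0, 18]); the cone at (-1, 4.5) (r1=9→r2=3.5) has section circumradius 8.139 here — a regular 8-gon; the cube at (14.5, 6.5) is present — its section is the full 22.5×18 rectangle; Taking the union: the 2 present regions are separate (no shared area or edge), so areas and boundary lengths simply add and each stays a separate island — 2 connected regions. The result has 2 disconnected regions.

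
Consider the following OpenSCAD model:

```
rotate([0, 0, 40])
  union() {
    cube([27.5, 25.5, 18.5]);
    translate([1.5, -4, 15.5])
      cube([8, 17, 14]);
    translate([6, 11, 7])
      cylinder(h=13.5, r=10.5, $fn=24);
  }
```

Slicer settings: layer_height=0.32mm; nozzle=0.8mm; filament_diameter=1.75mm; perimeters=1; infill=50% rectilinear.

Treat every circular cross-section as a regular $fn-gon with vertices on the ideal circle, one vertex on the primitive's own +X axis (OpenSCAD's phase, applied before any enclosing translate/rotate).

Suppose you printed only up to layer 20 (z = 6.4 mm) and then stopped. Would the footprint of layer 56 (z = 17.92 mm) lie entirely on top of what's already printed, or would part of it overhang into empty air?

Compare the two slices. At z = 6.4: the 27.5×25.5 cube contributes its full rectangle (area 701.25 mm²); the cube at (1.5, -4) is not intersected at this z (z outside [15.5, 29.5]); the cylinder at (6, 11) is absent (z outside [7, 20.5]); Combining (union): only the 27.5×25.5 cube is present, so the union is just that shape — area = 701.25 mm²; (rotated 40° about Z; rotation is an isometry so areas/perimeters/island counts are preserved). At z = 17.92: the cube is present — its section is the full 27.5×25.5 rectangle (area 701.25 mm²); the cube at (1.5, -4) (footprint 8×17) is included at this height (area 136.00 mm²); the r=10.5 cylinder at (6, 11) contributes a regular 24-gon of circumradius 10.5 (area = (24/2)·10.500²·sin(360°/24) = 342.42 mm²); Merging all regions: the regions partially overlap — summed areas 1179.67 mm² minus the doubly-counted overlap 393.23 mm² gives 786.44 mm² — area = 786.44 mm²; (rotated 40° about Z; rotation is an isometry so areas/perimeters/island counts are preserved). Checking containment: at z = 17.92 the cross-section extends beyond the z = 6.4 cross-section by about 85.19 mm².

part overhangs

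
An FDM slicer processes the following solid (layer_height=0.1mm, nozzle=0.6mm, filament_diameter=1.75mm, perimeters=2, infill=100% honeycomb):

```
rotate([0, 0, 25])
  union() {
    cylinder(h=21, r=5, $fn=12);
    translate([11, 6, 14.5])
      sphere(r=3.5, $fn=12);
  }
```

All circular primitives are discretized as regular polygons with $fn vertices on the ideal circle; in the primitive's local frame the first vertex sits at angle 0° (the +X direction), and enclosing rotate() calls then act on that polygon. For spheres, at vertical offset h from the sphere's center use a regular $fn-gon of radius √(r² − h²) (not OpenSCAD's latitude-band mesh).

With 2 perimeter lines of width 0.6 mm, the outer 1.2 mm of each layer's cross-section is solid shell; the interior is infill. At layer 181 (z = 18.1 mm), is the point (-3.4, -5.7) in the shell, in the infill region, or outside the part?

At z = 18.1 mm: the cylinder: section is a regular 12-gon, circumradius r=5; the sphere at (11, 6) is not intersected at this z (|z−center|=3.600 > r=3.5); Combining (union): only the r=5 cylinder is present, so the union is just that shape — 1 connected region; (rotated 25° about Z; rotation is an isometry so areas/perimeters/island counts are preserved). Overall, the cross-section is a single solid region. Undo the 25° rotation: the query point maps to (-5.490, -3.729) in the un-rotated model frame. The nearest boundary edge runs (-4.33, -2.50)→(-2.50, -4.33); distance from the point to it = 1.69 mm. The point is not inside any of the regions above, so it lies outside the cross-section (1.69 mm from the nearest boundary).

outside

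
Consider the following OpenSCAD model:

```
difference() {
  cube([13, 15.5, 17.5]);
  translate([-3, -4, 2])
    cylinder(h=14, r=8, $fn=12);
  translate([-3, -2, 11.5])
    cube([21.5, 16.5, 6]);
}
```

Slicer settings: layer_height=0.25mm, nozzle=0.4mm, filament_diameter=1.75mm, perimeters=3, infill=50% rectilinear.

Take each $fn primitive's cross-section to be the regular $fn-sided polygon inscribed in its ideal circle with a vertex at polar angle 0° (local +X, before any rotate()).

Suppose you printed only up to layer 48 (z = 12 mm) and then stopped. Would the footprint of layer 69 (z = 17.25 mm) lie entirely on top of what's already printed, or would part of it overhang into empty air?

entirely on top

Compare the two slices. At z = 12: the cube (footprint 13×15.5) is included at this height (area 201.50 mm²); the cylinder at (-3, -4): section is a regular 12-gon, circumradius r=8 (area = (12/2)·8.000²·sin(360°/12) = 192.00 mm²); the cube at (-3, -2) (footprint 21.5×16.5) is included at this height (area 354.75 mm²); Taking the first minus the rest: starting from the 13×15.5 cube (201.50 mm²), the r=8 cylinder at (-3, -4) partially overlaps it — only the 7.35 mm² overlap (of its 192.00 mm²) is removed, clipping the outline; the 21.5×16.5 cube at (-3, -2) partially overlaps it — only the 181.15 mm² overlap (of its 354.75 mm²) is removed, clipping the outline — area = 13.00 mm². At z = 17.25: the cube (footprint 13×15.5) is included at this height (area 201.50 mm²); the cylinder at (-3, -4) is absent (z outside [2, 16]); the cube at (-3, -2) (footprint 21.5×16.5) is included at this height (area 354.75 mm²); After the difference (first − rest): starting from the 13×15.5 cube (201.50 mm²), the 21.5×16.5 cube at (-3, -2) partially overlaps it — only the 188.50 mm² overlap (of its 354.75 mm²) is removed, clipping the outline — area = 13.00 mm². Checking containment: the cross-section at z = 17.25 is a subset of the cross-section at z = 12.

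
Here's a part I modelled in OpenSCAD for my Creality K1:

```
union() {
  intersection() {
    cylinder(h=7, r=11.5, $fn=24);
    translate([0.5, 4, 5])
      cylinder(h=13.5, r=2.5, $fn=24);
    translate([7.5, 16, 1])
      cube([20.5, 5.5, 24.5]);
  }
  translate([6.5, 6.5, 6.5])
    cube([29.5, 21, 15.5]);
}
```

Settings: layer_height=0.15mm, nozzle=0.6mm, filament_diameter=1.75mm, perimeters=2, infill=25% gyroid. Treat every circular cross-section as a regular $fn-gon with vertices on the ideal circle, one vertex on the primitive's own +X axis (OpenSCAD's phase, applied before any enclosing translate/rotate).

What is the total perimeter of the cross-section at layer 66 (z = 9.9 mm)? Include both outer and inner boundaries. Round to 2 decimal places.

101.00 mm

At z = 9.9 mm: the cylinder does not reach this height (z outside [0, 7]); the r=2.5 cylinder at (0.5, 4) gives a regular 24-gon of circumradius 2.5 (constant along its height) (perimeter = 2·24·2.500·sin(180°/24) = 15.66 mm); the 20.5×5.5 cube at (7.5, 16) contributes its full rectangle (perimeter 52.00 mm); After intersecting: at least one operand is absent at this height, so nothing remains; the 29.5×21 cube at (6.5, 6.5) contributes its full rectangle (perimeter 101.00 mm); Taking the union: only the 29.5×21 cube at (6.5, 6.5) is present, so the union is just that shape — boundary = 101.00 mm. Overall, the cross-section is a single solid region. Total boundary length (outer) = 101.00 mm.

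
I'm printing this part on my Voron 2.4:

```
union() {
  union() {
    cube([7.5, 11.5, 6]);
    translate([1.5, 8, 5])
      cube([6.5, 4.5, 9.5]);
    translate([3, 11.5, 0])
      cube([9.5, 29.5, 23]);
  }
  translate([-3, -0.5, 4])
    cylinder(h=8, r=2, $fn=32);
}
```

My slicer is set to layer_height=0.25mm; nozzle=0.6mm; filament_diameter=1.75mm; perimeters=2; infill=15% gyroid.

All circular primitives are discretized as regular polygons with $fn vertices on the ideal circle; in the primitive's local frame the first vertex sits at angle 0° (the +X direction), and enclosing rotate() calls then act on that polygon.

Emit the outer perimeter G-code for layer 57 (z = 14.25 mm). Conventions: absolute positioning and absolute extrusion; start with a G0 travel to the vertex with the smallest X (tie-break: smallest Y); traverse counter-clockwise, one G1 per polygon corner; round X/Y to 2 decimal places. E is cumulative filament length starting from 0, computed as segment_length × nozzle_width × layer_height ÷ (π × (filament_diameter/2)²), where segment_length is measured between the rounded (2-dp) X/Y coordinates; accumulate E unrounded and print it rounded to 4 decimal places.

At z = 14.25 mm: the cube does not reach this height (z outside [0, 6]); the 6.5×4.5 cube at (1.5, 8) contributes its full rectangle; the cube at (3, 11.5) is present — its section is the full 9.5×29.5 rectangle; Merging all regions: the regions partially overlap (shared area 5.00 mm²), so overlapping operands fuse into one piece — 1 connected region; the cylinder at (-3, -0.5) is absent (z outside [4, 12]); Combining (union): only that combined region is present, so the union is just that shape — 1 connected region. The outline is a single polygon with 8 vertices. Extrusion per mm of travel: 0.6 × 0.25 / (π × 0.875²) = 0.062363. Accumulating E over each segment gives final E = 5.4879.

G0 X1.50 Y8.00 Z14.25
G1 X8.00 Y8.00 E0.4054
G1 X8.00 Y11.50 E0.6236
G1 X12.50 Y11.50 E0.9043
G1 X12.50 Y41.00 E2.7440
G1 X3.00 Y41.00 E3.3364
G1 X3.00 Y12.50 E5.1137
G1 X1.50 Y12.50 E5.2073
G1 X1.50 Y8.00 E5.4879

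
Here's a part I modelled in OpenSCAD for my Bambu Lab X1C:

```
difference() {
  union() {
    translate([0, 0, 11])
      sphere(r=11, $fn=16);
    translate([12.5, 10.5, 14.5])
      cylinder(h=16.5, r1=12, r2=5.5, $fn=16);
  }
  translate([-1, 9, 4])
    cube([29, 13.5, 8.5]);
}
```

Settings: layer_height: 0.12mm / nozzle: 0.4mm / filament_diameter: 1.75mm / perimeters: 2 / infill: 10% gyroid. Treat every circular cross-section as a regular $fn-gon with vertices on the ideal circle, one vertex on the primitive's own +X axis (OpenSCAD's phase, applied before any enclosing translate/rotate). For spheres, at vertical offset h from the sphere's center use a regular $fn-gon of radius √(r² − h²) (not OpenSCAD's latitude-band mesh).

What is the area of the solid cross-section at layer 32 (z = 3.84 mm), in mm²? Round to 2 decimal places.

213.49 mm²

At z = 3.84 mm: the sphere: section is a regular 16-gon, circumradius = √(r²−h²) = √(11²−7.16²) = 8.351 (area = (16/2)·8.351²·sin(360°/16) = 213.49 mm²); the cone at (12.5, 10.5) is not intersected at this z (z outside [14.5, 31]); Merging all regions: only the r=11 sphere is present, so the union is just that shape — area = 213.49 mm²; the cube at (-1, 9) is absent (z outside [4, 12.5]); After the difference (first − rest): none of the subtracted shapes is present at this height, so the result so far is unchanged — area = 213.49 mm². Overall, the cross-section is a single solid region. Net area = 213.49 mm².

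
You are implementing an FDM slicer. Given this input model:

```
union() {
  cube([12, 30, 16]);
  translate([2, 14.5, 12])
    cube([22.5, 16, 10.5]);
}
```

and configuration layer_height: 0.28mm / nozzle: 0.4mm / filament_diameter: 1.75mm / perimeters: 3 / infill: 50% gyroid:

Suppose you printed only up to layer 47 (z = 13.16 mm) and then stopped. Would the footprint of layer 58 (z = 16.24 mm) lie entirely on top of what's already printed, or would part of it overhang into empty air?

entirely on top

Compare the two slices. At z = 13.16: the cube (footprint 12×30) is included at this height (area 360.00 mm²); the cube at (2, 14.5) is present — its section is the full 22.5×16 rectangle (area 360.00 mm²); Taking the union: the regions partially overlap — summed areas 720.00 mm² minus the doubly-counted overlap 155.00 mm² gives 565.00 mm² — area = 565.00 mm². At z = 16.24: the cube is not intersected at this z (z outside [0, 16]); the cube at (2, 14.5) is present — its section is the full 22.5×16 rectangle (area 360.00 mm²); Merging all regions: only the 22.5×16 cube at (2, 14.5) is present, so the union is just that shape — area = 360.00 mm². Checking containment: the cross-section at z = 16.24 is a subset of the cross-section at z = 13.16.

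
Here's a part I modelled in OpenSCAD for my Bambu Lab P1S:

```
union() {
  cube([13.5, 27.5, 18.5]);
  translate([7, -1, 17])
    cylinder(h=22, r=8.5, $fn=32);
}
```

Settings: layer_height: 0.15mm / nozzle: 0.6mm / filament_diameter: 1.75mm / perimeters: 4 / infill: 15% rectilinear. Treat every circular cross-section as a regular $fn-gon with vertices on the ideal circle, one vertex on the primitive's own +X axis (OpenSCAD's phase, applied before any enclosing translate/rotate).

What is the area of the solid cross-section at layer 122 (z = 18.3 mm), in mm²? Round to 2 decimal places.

At z = 18.3 mm: the 13.5×27.5 cube contributes its full rectangle (area 371.25 mm²); the r=8.5 cylinder at (7, -1) gives a regular 32-gon of circumradius 8.5 (constant along its height) (area = (32/2)·8.500²·sin(360°/32) = 225.52 mm²); Combining (union): the regions partially overlap — summed areas 596.77 mm² minus the doubly-counted overlap 87.15 mm² gives 509.62 mm² — area = 509.62 mm². Overall, the cross-section is a single solid region. Net area = 509.62 mm².

509.62 mm²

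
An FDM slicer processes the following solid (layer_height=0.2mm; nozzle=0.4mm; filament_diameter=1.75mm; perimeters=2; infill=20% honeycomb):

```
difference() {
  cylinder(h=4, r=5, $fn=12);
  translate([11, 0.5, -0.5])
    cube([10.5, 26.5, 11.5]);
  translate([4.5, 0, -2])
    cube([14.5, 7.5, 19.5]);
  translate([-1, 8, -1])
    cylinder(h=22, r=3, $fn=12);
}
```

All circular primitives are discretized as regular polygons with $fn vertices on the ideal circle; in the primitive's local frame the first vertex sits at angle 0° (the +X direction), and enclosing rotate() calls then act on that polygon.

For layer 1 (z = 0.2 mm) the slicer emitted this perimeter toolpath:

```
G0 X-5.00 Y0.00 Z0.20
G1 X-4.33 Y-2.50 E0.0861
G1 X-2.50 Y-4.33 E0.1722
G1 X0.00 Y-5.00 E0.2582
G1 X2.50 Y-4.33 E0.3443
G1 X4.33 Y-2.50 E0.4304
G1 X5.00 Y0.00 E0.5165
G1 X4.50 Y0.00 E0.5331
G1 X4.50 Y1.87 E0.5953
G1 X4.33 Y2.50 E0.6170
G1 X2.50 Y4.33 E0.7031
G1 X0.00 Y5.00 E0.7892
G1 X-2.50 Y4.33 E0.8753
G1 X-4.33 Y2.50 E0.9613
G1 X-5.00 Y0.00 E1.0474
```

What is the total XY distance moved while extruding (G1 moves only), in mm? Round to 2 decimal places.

Sum the Euclidean lengths of each G1 segment: total = 31.49 mm.

31.49 mm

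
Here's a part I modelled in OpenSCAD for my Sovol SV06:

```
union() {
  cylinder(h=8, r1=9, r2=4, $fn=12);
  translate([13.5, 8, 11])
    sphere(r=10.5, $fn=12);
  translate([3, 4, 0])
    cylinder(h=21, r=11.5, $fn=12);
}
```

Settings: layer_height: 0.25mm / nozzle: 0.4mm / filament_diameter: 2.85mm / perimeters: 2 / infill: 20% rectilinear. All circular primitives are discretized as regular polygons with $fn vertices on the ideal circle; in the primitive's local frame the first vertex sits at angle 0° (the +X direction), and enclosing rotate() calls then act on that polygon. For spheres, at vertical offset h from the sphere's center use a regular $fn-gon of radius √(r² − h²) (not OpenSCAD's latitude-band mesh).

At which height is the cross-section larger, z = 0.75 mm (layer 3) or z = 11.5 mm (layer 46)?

Layer 3 (z = 0.75): the cone: at t=0.094 of its height the radius interpolates to r₁+(r₂−r₁)t = 8.531, giving a regular 12-gon of that circumradius (area = (12/2)·8.531²·sin(360°/12) = 218.35 mm²); the r=10.5 sphere at (13.5, 8) slices to a regular 12-gon of circumradius 2.278 (√(r²−h²) with h=10.25 from center) (area = (12/2)·2.278²·sin(360°/12) = 15.56 mm²); the r=11.5 cylinder at (3, 4) contributes a regular 12-gon of circumradius 11.5 (area = (12/2)·11.500²·sin(360°/12) = 396.75 mm²); Taking the union: the regions partially overlap — summed areas 630.66 mm² minus the doubly-counted overlap 200.68 mm² gives 429.98 mm² — area = 429.98 mm². So its area = 429.98 mm². Layer 46 (z = 11.5): the cone is absent (z outside [0, 8]); the r=10.5 sphere at (13.5, 8) contributes a regular 12-gon of circumradius √(10.5²−0.5²) = 10.488 (area = (12/2)·10.488²·sin(360°/12) = 330.00 mm²); the r=11.5 cylinder at (3, 4) gives a regular 12-gon of circumradius 11.5 (constant along its height) (area = (12/2)·11.500²·sin(360°/12) = 396.75 mm²); Taking the union: the regions partially overlap — summed areas 726.75 mm² minus the doubly-counted overlap 132.45 mm² gives 594.30 mm² — area = 594.30 mm². So its area = 594.30 mm². Layer 46 is larger (594.30 vs 429.98 mm²).

layer 46 (z = 11.5 mm)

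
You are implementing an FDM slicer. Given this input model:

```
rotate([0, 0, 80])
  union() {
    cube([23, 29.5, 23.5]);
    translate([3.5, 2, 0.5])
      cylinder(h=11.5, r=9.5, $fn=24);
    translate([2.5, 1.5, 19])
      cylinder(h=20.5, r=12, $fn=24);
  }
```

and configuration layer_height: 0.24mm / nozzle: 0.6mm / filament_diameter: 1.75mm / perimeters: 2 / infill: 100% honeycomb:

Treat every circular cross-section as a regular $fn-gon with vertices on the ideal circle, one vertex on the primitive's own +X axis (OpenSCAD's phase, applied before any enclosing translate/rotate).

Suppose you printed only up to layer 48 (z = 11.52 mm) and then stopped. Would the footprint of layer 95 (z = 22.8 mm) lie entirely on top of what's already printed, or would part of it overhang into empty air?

part overhangs

Compare the two slices. At z = 11.52: the cube is present — its section is the full 23×29.5 rectangle (area 678.50 mm²); the cylinder at (3.5, 2): section is a regular 24-gon, circumradius r=9.5 (area = (24/2)·9.500²·sin(360°/24) = 280.30 mm²); the cylinder at (2.5, 1.5) is not intersected at this z (z outside [19, 39.5]); Combining (union): the regions partially overlap — summed areas 958.80 mm² minus the doubly-counted overlap 128.10 mm² gives 830.70 mm² — area = 830.70 mm²; (whole slice rotated 80° about Z — lengths, areas and connectivity unchanged). At z = 22.8: the 23×29.5 cube contributes its full rectangle (area 678.50 mm²); the cylinder at (3.5, 2) does not reach this height (z outside [0.5, 12]); the r=12 cylinder at (2.5, 1.5) gives a regular 24-gon of circumradius 12 (constant along its height) (area = (24/2)·12.000²·sin(360°/24) = 447.24 mm²); Combining (union): the regions partially overlap — summed areas 1125.74 mm² minus the doubly-counted overlap 163.00 mm² gives 962.74 mm² — area = 962.74 mm²; (whole slice rotated 80° about Z — lengths, areas and connectivity unchanged). Checking containment: at z = 22.8 the cross-section extends beyond the z = 11.52 cross-section by about 132.04 mm².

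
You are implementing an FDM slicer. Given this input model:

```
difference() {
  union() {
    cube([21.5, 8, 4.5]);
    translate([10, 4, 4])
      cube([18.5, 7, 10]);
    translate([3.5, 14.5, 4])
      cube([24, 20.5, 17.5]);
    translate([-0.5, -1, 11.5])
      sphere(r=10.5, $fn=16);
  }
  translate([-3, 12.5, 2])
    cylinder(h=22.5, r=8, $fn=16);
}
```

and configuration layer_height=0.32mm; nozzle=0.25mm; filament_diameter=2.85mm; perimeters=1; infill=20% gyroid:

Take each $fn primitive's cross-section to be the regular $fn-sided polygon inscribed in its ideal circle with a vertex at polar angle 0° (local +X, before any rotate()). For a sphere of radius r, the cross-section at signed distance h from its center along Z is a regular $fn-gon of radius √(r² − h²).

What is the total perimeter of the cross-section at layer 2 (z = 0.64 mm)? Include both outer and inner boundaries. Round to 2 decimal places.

59.00 mm

At z = 0.64 mm: the cube is present — its section is the full 21.5×8 rectangle (perimeter 59.00 mm); the cube at (10, 4) does not reach this height (z outside [4, 14]); the cube at (3.5, 14.5) does not reach this height (z outside [4, 21.5]); the sphere at (-0.5, -1) is not intersected at this z (|z−center|=10.860 > r=10.5); Taking the union: only the 21.5×8 cube is present, so the union is just that shape — boundary = 59.00 mm; the cylinder at (-3, 12.5) is not intersected at this z (z outside [2, 24.5]); Taking the first minus the rest: none of the subtracted shapes is present at this height, so the result so far is unchanged — boundary = 59.00 mm. Overall, the cross-section is a single solid region. Total boundary length (outer) = 59.00 mm.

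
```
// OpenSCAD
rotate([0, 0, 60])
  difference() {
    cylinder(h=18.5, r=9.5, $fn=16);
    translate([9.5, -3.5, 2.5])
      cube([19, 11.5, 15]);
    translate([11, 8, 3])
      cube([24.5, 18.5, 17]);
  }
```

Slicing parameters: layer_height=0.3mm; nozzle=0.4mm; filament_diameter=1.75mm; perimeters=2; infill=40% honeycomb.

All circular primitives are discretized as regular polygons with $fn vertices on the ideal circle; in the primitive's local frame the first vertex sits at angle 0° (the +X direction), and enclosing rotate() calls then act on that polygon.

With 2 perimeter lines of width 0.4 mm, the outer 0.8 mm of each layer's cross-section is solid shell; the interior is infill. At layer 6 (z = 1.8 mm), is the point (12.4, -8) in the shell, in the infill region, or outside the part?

outside

At z = 1.8 mm: the r=9.5 cylinder contributes a regular 16-gon of circumradius 9.5; the cube at (9.5, -3.5) is not intersected at this z (z outside [2.5, 17.5]); the cube at (11, 8) is not intersected at this z (z outside [3, 20]); After the difference (first − rest): none of the subtracted shapes is present at this height, so the r=9.5 cylinder is unchanged — 1 connected region; (whole slice rotated 60° about Z — lengths, areas and connectivity unchanged). Overall, the cross-section is a single solid region. Undo the 60° rotation: the query point maps to (-0.728, -14.739) in the un-rotated model frame. The nearest boundary edge runs (-3.64, -8.78)→(-0.00, -9.50); distance from the point to it = 5.29 mm. The point is not inside any of the regions above, so it lies outside the cross-section (5.29 mm from the nearest boundary).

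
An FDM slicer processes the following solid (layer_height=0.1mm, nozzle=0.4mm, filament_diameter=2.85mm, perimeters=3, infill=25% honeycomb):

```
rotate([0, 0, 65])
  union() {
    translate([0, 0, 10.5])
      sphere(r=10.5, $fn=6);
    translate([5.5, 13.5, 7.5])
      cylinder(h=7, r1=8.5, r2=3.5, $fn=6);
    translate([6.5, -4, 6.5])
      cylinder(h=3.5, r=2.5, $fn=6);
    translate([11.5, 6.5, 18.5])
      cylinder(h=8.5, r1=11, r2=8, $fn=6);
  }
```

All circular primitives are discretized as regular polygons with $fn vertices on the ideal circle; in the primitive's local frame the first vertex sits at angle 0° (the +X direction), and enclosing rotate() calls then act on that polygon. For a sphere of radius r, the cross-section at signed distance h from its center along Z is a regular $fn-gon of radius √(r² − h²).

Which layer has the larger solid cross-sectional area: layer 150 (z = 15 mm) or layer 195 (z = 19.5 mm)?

layer 195 (z = 19.5 mm)

Layer 150 (z = 15): the sphere: section is a regular 6-gon, circumradius = √(r²−h²) = √(10.5²−4.5²) = 9.487 (area = (6/2)·9.487²·sin(360°/6) = 233.83 mm²); the cone at (5.5, 13.5) is not intersected at this z (z outside [7.5, 14.5]); the cylinder at (6.5, -4) does not reach this height (z outside [6.5, 10]); the cone at (11.5, 6.5) does not reach this height (z outside [18.5, 27]); Combining (union): only the r=10.5 sphere is present, so the union is just that shape — area = 233.83 mm²; (rotated 65° about Z; rotation is an isometry so areas/perimeters/island counts are preserved). So its area = 233.83 mm². Layer 195 (z = 19.5): the r=10.5 sphere contributes a regular 6-gon of circumradius √(10.5²−9²) = 5.408 (area = (6/2)·5.408²·sin(360°/6) = 75.99 mm²); the cone at (5.5, 13.5) does not reach this height (z outside [7.5, 14.5]); the cylinder at (6.5, -4) is not intersected at this z (z outside [6.5, 10]); the cone at (11.5, 6.5) (r1=11→r2=8) has section circumradius 10.647 here — a regular 6-gon (area = (6/2)·10.647²·sin(360°/6) = 294.52 mm²); Taking the union: the regions partially overlap — summed areas 370.51 mm² minus the doubly-counted overlap 4.04 mm² gives 366.47 mm² — area = 366.47 mm²; (whole slice rotated 65° about Z — lengths, areas and connectivity unchanged). So its area = 366.47 mm². Layer 195 is larger (366.47 vs 233.83 mm²).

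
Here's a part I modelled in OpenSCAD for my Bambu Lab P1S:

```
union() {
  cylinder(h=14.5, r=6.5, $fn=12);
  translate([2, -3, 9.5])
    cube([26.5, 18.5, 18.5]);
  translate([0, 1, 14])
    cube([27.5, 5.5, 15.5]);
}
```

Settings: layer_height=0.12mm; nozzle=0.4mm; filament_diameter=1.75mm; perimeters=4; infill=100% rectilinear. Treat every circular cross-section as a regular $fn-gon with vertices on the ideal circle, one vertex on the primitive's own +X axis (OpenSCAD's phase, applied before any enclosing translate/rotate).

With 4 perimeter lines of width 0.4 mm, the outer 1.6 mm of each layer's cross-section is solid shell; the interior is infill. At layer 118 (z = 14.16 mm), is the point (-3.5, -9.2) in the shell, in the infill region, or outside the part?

outside

At z = 14.16 mm: the r=6.5 cylinder contributes a regular 12-gon of circumradius 6.5; the 26.5×18.5 cube at (2, -3) contributes its full rectangle; the 27.5×5.5 cube at (0, 1) contributes its full rectangle; Merging all regions: the regions partially overlap (shared area 182.23 mm²), so overlapping operands fuse into one piece — 1 connected region. Overall, the cross-section is a single solid region. The nearest boundary edge runs (-0.00, -6.50)→(-3.25, -5.63); distance from the point to it = 3.51 mm. The point is not inside any of the regions above, so it lies outside the cross-section (3.51 mm from the nearest boundary).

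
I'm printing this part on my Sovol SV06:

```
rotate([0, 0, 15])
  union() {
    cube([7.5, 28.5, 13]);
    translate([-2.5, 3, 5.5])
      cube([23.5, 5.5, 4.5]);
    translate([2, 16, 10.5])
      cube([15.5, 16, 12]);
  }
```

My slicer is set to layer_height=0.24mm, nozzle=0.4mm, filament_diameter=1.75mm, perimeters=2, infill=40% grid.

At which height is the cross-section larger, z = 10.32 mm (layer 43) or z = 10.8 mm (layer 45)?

Layer 43 (z = 10.32): the 7.5×28.5 cube contributes its full rectangle (area 213.75 mm²); the cube at (-2.5, 3) is not intersected at this z (z outside [5.5, 10]); the cube at (2, 16) is not intersected at this z (z outside [10.5, 22.5]); Combining (union): only the 7.5×28.5 cube is present, so the union is just that shape — area = 213.75 mm²; (whole slice rotated 15° about Z — lengths, areas and connectivity unchanged). So its area = 213.75 mm². Layer 45 (z = 10.8): the cube (footprint 7.5×28.5) is included at this height (area 213.75 mm²); the cube at (-2.5, 3) is not intersected at this z (z outside [5.5, 10]); the cube at (2, 16) is present — its section is the full 15.5×16 rectangle (area 248.00 mm²); Combining (union): the regions partially overlap — summed areas 461.75 mm² minus the doubly-counted overlap 68.75 mm² gives 393.00 mm² — area = 393.00 mm²; (whole slice rotated 15° about Z — lengths, areas and connectivity unchanged). So its area = 393.00 mm². Layer 45 is larger (393.00 vs 213.75 mm²).

layer 45 (z = 10.8 mm)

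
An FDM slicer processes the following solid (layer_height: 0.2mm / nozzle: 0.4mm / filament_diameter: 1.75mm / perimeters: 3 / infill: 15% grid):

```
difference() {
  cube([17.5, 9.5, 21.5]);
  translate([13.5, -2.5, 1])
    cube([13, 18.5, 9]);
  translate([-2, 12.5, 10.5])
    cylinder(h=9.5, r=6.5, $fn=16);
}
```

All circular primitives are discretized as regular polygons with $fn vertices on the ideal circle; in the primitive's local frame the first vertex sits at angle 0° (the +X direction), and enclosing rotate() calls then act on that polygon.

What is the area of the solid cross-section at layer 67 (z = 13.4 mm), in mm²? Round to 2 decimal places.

At z = 13.4 mm: the cube (footprint 17.5×9.5) is included at this height (area 166.25 mm²); the cube at (13.5, -2.5) is not intersected at this z (z outside [1, 10]); the cylinder at (-2, 12.5): section is a regular 16-gon, circumradius r=6.5 (area = (16/2)·6.500²·sin(360°/16) = 129.35 mm²); Taking the first minus the rest: starting from the 17.5×9.5 cube (166.25 mm²), the r=6.5 cylinder at (-2, 12.5) partially overlaps it — only the 7.19 mm² overlap (of its 129.35 mm²) is removed, clipping the outline — area = 159.06 mm². Overall, the cross-section is a single solid region. Net area = 159.06 mm².

159.06 mm²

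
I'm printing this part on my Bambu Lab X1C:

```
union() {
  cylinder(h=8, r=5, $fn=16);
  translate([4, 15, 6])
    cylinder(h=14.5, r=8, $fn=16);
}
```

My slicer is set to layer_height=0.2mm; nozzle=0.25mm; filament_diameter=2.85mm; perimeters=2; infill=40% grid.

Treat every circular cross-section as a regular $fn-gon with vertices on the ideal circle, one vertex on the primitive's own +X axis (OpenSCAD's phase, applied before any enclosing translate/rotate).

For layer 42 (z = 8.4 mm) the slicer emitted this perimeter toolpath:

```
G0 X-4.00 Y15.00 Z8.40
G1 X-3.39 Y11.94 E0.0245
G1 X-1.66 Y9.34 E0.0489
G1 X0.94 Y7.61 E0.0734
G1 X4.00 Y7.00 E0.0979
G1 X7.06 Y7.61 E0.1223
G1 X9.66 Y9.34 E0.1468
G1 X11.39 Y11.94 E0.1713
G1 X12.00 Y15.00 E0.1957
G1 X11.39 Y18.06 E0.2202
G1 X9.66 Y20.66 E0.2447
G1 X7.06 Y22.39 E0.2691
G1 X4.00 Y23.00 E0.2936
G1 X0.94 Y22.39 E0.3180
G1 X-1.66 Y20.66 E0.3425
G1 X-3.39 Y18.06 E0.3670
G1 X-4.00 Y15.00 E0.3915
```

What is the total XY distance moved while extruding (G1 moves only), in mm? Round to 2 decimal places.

Sum the Euclidean lengths of each G1 segment: total = 49.95 mm.

49.95 mm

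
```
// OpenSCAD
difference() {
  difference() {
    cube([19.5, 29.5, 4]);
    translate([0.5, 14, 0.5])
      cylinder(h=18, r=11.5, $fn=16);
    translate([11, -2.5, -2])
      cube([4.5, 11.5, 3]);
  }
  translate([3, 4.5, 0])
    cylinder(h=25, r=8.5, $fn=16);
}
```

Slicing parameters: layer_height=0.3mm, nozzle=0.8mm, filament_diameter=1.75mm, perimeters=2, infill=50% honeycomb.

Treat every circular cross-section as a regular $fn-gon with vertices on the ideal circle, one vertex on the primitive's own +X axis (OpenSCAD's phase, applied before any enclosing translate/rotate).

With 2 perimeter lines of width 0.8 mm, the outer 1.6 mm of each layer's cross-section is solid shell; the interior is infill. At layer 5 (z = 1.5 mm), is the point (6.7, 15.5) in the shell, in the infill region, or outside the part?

outside

At z = 1.5 mm: the cube (footprint 19.5×29.5) is included at this height; the r=11.5 cylinder at (0.5, 14) contributes a regular 16-gon of circumradius 11.5; the cube at (11, -2.5) does not reach this height (z outside [-2, 1]); Subtracting the remaining from the first: starting from the 19.5×29.5 cube, the r=11.5 cylinder at (0.5, 14) partially overlaps it — only the 213.89 mm² overlap (of its 404.88 mm²) is removed, clipping the outline — 1 connected region; the cylinder at (3, 4.5): section is a regular 16-gon, circumradius r=8.5; Taking the first minus the rest: starting from that combined region, the r=8.5 cylinder at (3, 4.5) partially overlaps it — only the 49.41 mm² overlap (of its 221.19 mm²) is removed, clipping the outline — 1 connected region. Overall, the cross-section is a single solid region. The nearest boundary edge runs (12.00, 14.00)→(11.12, 18.40); distance from the point to it = 4.91 mm. The point is not inside any of the regions above, so it lies outside the cross-section (4.91 mm from the nearest boundary).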